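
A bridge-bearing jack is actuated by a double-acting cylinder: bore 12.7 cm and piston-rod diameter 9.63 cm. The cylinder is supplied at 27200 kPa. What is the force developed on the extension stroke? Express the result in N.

Cap-side area A_cap = π/4 × (12.7 cm)² = 126.7 cm^2
F = P × A_cap = 27200 kPa × A_cap

F ≈ 3.45e5 N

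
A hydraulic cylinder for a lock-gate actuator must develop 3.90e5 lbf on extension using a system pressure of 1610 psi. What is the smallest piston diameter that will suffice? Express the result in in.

D ≈ 17.6 in

Extension force acts on the full piston face: F = P × (π/4)D².
D = √(4F / (πP)) = √(4 × 3.90e5 lbf / (π × 1610 psi))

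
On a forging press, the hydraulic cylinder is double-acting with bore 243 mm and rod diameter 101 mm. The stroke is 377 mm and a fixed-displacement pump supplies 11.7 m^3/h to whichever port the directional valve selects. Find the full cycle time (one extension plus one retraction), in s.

t ≈ 9.83 s

Cap-side area A_cap = π/4 × (243 mm)² = 46380 mm^2
Rod-side annular area A_ann = π/4 × (243² − 101²) = 38370 mm^2
t_ext = A_cap·L/Q = 5.380 s
t_ret = A_ann·L/Q = 4.450 s
t_cycle = t_ext + t_ret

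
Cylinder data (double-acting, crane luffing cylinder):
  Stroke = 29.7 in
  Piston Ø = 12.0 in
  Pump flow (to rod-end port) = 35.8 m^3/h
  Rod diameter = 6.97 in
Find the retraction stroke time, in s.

t ≈ 3.67 s

Rod-side annular area A_ann = π/4 × (12.0² − 6.97²) = 74.94 in^2
Swept volume V = A × L; t = V / Q = A·L / Q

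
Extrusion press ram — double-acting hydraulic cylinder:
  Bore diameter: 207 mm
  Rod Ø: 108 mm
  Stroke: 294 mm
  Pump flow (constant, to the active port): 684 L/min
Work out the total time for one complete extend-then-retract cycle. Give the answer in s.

t ≈ 1.50 s

Cap-side area A_cap = π/4 × (207 mm)² = 33650 mm^2
Rod-side annular area A_ann = π/4 × (207² − 108²) = 24490 mm^2
t_ext = A_cap·L/Q = 0.8679 s
t_ret = A_ann·L/Q = 0.6317 s
t_cycle = t_ext + t_ret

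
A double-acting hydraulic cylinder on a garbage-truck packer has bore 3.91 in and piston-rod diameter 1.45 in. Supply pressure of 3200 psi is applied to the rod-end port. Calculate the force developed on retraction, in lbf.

F ≈ 33100 lbf

Rod-side annular area A_ann = π/4 × (3.91² − 1.45²) = 10.36 in^2
On retraction the pressure acts on the annular area (bore minus rod).
F = P × A_ann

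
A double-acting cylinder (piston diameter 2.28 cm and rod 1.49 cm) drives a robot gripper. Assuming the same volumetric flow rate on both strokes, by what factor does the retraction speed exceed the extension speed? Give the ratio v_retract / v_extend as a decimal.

Cap-side area A_cap = π/4 × (2.28 cm)² = 4.083 cm^2
Rod-side annular area A_ann = π/4 × (2.28² − 1.49²) = 2.339 cm^2
For equal Q, v ∝ 1/A, so v_ret/v_ext = A_cap/A_ann.

v_ret/v_ext ≈ 1.75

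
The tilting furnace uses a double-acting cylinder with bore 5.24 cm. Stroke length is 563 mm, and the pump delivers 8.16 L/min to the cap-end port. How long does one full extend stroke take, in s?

t ≈ 8.93 s

Cap-side area A_cap = π/4 × (5.24 cm)² = 21.57 cm^2
Swept volume V = A × L; t = V / Q = A·L / Q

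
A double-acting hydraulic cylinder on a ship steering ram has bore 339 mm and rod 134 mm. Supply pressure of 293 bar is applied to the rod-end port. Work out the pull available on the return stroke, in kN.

F ≈ 2230 kN

Rod-side annular area A_ann = π/4 × (339² − 134²) = 76160 mm^2
On retraction the pressure acts on the annular area (bore minus rod).
F = P × A_ann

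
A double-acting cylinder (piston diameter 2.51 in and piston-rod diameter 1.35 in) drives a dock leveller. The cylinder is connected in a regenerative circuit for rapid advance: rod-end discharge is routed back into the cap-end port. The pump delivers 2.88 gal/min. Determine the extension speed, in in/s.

In regeneration the rod-end outflow joins the pump flow into the cap end, so the net volume the pump must supply per unit advance equals the rod cross-section area.
Rod cross-section A_rod = π/4 × (1.35 in)² = 1.431 in^2
v = Q_pump / A_rod

v ≈ 7.75 in/s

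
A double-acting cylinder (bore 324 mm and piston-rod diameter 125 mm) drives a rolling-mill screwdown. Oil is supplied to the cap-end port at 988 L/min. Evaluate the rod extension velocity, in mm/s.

Cap-side area A_cap = π/4 × (324 mm)² = 82450 mm^2
v = Q / A

v ≈ 200 mm/s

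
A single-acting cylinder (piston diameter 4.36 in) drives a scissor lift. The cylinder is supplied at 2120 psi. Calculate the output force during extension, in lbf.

Cap-side area A_cap = π/4 × (4.36 in)² = 14.93 in^2
F = P × A_cap = 2120 psi × A_cap

F ≈ 31700 lbf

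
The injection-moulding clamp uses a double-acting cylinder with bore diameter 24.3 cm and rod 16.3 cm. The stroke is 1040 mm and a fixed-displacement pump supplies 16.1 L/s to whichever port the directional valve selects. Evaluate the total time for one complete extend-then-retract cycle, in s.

Cap-side area A_cap = π/4 × (24.3 cm)² = 463.8 cm^2
Rod-side annular area A_ann = π/4 × (24.3² − 16.3²) = 255.1 cm^2
t_ext = A_cap·L/Q = 2.996 s
t_ret = A_ann·L/Q = 1.648 s
t_cycle = t_ext + t_ret

t ≈ 4.64 s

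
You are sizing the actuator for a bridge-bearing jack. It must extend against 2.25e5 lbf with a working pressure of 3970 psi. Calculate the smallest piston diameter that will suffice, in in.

Extension force acts on the full piston face: F = P × (π/4)D².
D = √(4F / (πP)) = √(4 × 2.25e5 lbf / (π × 3970 psi))

D ≈ 8.49 in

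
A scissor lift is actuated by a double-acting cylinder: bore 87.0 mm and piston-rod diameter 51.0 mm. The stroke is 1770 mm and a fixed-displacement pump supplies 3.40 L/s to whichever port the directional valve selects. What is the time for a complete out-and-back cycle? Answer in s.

t ≈ 5.13 s

Cap-side area A_cap = π/4 × (87.0 mm)² = 5945 mm^2
Rod-side annular area A_ann = π/4 × (87.0² − 51.0²) = 3902 mm^2
t_ext = A_cap·L/Q = 3.095 s
t_ret = A_ann·L/Q = 2.031 s
t_cycle = t_ext + t_ret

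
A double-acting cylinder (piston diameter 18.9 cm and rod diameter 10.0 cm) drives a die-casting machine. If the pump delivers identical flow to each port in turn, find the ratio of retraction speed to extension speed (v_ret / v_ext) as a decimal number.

v_ret/v_ext ≈ 1.39

Cap-side area A_cap = π/4 × (18.9 cm)² = 280.6 cm^2
Rod-side annular area A_ann = π/4 × (18.9² − 10.0²) = 202.0 cm^2
For equal Q, v ∝ 1/A, so v_ret/v_ext = A_cap/A_ann.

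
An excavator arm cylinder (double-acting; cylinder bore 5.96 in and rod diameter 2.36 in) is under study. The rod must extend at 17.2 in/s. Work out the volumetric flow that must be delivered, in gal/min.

Q ≈ 125 gal/min

Cap-side area A_cap = π/4 × (5.96 in)² = 27.90 in^2
Q = A × v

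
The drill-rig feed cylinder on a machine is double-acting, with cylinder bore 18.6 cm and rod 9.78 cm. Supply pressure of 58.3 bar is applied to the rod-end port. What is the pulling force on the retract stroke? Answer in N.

Rod-side annular area A_ann = π/4 × (18.6² − 9.78²) = 196.6 cm^2
On retraction the pressure acts on the annular area (bore minus rod).
F = P × A_ann

F ≈ 1.15e5 N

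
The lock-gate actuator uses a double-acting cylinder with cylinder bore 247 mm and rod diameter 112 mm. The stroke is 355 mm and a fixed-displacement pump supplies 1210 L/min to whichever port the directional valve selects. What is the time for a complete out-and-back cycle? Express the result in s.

t ≈ 1.51 s

Cap-side area A_cap = π/4 × (247 mm)² = 47920 mm^2
Rod-side annular area A_ann = π/4 × (247² − 112²) = 38060 mm^2
t_ext = A_cap·L/Q = 0.8435 s
t_ret = A_ann·L/Q = 0.6701 s
t_cycle = t_ext + t_ret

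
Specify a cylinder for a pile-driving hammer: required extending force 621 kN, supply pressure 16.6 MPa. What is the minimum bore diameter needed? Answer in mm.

Extension force acts on the full piston face: F = P × (π/4)D².
D = √(4F / (πP)) = √(4 × 621 kN / (π × 16.6 MPa))

D ≈ 218 mm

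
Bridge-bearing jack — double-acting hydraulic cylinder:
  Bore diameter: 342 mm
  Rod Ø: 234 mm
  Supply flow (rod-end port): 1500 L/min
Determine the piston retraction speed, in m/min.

v ≈ 30.7 m/min

Rod-side annular area A_ann = π/4 × (342² − 234²) = 48860 mm^2
Flow into the rod-end port fills the annular volume.
v = Q / A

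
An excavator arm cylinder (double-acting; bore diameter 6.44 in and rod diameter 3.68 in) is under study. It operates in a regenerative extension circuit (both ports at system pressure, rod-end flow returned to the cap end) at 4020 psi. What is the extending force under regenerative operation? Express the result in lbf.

F ≈ 42800 lbf

With equal pressure on both faces, forces on the annular region cancel; the net push is pressure × rod cross-section.
Rod cross-section A_rod = π/4 × (3.68 in)² = 10.64 in^2
F = P × A_rod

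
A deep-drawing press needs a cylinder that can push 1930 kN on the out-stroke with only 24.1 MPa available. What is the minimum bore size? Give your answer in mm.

D ≈ 319 mm

Extension force acts on the full piston face: F = P × (π/4)D².
D = √(4F / (πP)) = √(4 × 1930 kN / (π × 24.1 MPa))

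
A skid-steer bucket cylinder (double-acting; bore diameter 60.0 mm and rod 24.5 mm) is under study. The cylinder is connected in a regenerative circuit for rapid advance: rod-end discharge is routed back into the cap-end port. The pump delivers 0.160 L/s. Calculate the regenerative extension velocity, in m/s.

In regeneration the rod-end outflow joins the pump flow into the cap end, so the net volume the pump must supply per unit advance equals the rod cross-section area.
Rod cross-section A_rod = π/4 × (24.5 mm)² = 471.4 mm^2
v = Q_pump / A_rod

v ≈ 0.339 m/s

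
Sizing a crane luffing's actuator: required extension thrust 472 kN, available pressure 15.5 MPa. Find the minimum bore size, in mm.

D ≈ 197 mm

Extension force acts on the full piston face: F = P × (π/4)D².
D = √(4F / (πP)) = √(4 × 472 kN / (π × 15.5 MPa))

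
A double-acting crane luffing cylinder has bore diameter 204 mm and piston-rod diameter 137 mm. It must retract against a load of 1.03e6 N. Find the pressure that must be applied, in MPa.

Rod-side annular area A_ann = π/4 × (204² − 137²) = 17940 mm^2
Retraction: pressure acts on the annular area.
P = F / A = 1.03e6 N / A

P ≈ 57.4 MPa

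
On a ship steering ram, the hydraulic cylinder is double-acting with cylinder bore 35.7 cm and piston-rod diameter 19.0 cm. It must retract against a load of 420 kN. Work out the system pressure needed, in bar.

Rod-side annular area A_ann = π/4 × (35.7² − 19.0²) = 717.5 cm^2
Retraction: pressure acts on the annular area.
P = F / A = 420 kN / A

P ≈ 58.5 bar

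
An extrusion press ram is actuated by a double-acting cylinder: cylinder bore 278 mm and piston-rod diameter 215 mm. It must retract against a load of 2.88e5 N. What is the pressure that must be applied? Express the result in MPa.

P ≈ 11.8 MPa

Rod-side annular area A_ann = π/4 × (278² − 215²) = 24390 mm^2
Retraction: pressure acts on the annular area.
P = F / A = 2.88e5 N / A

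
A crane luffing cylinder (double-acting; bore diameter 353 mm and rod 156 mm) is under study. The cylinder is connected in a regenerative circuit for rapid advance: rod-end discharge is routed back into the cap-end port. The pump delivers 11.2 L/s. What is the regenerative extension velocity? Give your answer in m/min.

In regeneration the rod-end outflow joins the pump flow into the cap end, so the net volume the pump must supply per unit advance equals the rod cross-section area.
Rod cross-section A_rod = π/4 × (156 mm)² = 19110 mm^2
v = Q_pump / A_rod

v ≈ 35.2 m/min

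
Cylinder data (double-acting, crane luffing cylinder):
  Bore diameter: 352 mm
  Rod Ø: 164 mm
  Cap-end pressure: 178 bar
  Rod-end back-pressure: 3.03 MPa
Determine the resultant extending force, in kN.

F ≈ 1500 kN

Cap-side area A_cap = π/4 × (352 mm)² = 97310 mm^2
Rod-side annular area A_ann = π/4 × (352² − 164²) = 76190 mm^2
Net thrust = P_cap·A_cap − P_rod·A_ann = 1732 kN − 230.9 kN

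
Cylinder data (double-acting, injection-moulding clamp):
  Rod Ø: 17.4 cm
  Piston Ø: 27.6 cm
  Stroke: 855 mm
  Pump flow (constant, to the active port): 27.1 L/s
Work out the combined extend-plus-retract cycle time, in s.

t ≈ 3.02 s

Cap-side area A_cap = π/4 × (27.6 cm)² = 598.3 cm^2
Rod-side annular area A_ann = π/4 × (27.6² − 17.4²) = 360.5 cm^2
t_ext = A_cap·L/Q = 1.888 s
t_ret = A_ann·L/Q = 1.137 s
t_cycle = t_ext + t_ret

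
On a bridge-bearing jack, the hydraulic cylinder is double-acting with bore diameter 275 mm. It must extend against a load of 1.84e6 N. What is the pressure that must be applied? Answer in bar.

Cap-side area A_cap = π/4 × (275 mm)² = 59400 mm^2
P = F / A = 1.84e6 N / A

P ≈ 310 bar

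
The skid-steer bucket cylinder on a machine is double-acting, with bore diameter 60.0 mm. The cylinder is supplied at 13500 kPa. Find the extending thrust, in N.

F ≈ 38200 N

Cap-side area A_cap = π/4 × (60.0 mm)² = 2827 mm^2
F = P × A_cap = 13500 kPa × A_cap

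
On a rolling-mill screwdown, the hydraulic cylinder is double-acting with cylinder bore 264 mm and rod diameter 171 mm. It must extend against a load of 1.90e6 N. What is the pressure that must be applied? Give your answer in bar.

Cap-side area A_cap = π/4 × (264 mm)² = 54740 mm^2
P = F / A = 1.90e6 N / A

P ≈ 347 bar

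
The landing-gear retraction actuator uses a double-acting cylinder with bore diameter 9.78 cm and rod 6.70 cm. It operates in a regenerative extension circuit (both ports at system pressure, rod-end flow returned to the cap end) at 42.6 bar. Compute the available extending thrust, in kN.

With equal pressure on both faces, forces on the annular region cancel; the net push is pressure × rod cross-section.
Rod cross-section A_rod = π/4 × (6.70 cm)² = 35.26 cm^2
F = P × A_rod

F ≈ 15.0 kN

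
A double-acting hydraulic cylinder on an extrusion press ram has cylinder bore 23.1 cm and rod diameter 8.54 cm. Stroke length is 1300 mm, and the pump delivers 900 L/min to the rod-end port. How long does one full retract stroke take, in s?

t ≈ 3.14 s

Rod-side annular area A_ann = π/4 × (23.1² − 8.54²) = 361.8 cm^2
Swept volume V = A × L; t = V / Q = A·L / Q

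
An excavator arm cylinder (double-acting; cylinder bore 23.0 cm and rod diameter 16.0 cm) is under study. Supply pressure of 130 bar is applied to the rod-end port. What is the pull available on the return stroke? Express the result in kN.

Rod-side annular area A_ann = π/4 × (23.0² − 16.0²) = 214.4 cm^2
On retraction the pressure acts on the annular area (bore minus rod).
F = P × A_ann

F ≈ 279 kN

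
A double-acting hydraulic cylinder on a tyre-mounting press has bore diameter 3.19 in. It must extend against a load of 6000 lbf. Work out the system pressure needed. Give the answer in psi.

Cap-side area A_cap = π/4 × (3.19 in)² = 7.992 in^2
P = F / A = 6000 lbf / A

P ≈ 751 psi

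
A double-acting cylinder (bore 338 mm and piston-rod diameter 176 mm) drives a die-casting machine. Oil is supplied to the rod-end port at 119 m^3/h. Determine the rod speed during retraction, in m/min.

v ≈ 30.3 m/min

Rod-side annular area A_ann = π/4 × (338² − 176²) = 65400 mm^2
Flow into the rod-end port fills the annular volume.
v = Q / A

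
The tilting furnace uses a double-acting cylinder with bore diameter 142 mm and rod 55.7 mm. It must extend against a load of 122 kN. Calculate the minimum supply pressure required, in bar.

Cap-side area A_cap = π/4 × (142 mm)² = 15840 mm^2
P = F / A = 122 kN / A

P ≈ 77.0 bar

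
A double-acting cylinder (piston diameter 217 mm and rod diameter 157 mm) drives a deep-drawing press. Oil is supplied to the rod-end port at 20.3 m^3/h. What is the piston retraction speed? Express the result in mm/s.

Rod-side annular area A_ann = π/4 × (217² − 157²) = 17620 mm^2
Flow into the rod-end port fills the annular volume.
v = Q / A

v ≈ 320 mm/s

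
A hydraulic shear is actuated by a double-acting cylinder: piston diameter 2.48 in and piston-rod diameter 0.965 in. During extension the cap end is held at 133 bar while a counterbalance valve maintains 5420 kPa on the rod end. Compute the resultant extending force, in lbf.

Cap-side area A_cap = π/4 × (2.48 in)² = 4.831 in^2
Rod-side annular area A_ann = π/4 × (2.48² − 0.965²) = 4.099 in^2
Net thrust = P_cap·A_cap − P_rod·A_ann = 9318 lbf − 3222 lbf

F ≈ 6100 lbf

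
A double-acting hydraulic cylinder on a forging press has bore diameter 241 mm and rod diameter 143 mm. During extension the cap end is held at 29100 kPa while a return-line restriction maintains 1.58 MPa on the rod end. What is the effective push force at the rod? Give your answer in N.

Cap-side area A_cap = π/4 × (241 mm)² = 45620 mm^2
Rod-side annular area A_ann = π/4 × (241² − 143²) = 29560 mm^2
Net thrust = P_cap·A_cap − P_rod·A_ann = 1.327e6 N − 46700 N

F ≈ 1.28e6 N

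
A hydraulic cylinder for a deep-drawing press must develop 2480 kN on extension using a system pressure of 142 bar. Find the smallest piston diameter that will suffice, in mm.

D ≈ 472 mm

Extension force acts on the full piston face: F = P × (π/4)D².
D = √(4F / (πP)) = √(4 × 2480 kN / (π × 142 bar))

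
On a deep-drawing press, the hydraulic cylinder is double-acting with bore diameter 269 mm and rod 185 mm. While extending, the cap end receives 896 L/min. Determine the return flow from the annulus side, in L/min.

Q_out ≈ 472 L/min

Cap-side area A_cap = π/4 × (269 mm)² = 56830 mm^2
Rod-side annular area A_ann = π/4 × (269² − 185²) = 29950 mm^2
Piston speed v = Q_in/A_cap; rod-end outflow Q_out = v × A_ann = Q_in × A_ann/A_cap.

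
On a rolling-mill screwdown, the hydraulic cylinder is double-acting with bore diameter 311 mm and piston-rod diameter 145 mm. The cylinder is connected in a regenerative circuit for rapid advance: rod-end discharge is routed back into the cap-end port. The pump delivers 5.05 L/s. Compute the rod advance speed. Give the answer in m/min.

v ≈ 18.3 m/min

In regeneration the rod-end outflow joins the pump flow into the cap end, so the net volume the pump must supply per unit advance equals the rod cross-section area.
Rod cross-section A_rod = π/4 × (145 mm)² = 16510 mm^2
v = Q_pump / A_rod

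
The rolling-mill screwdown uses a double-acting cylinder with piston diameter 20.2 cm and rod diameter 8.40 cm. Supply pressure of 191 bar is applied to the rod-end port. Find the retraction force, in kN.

Rod-side annular area A_ann = π/4 × (20.2² − 8.40²) = 265.1 cm^2
On retraction the pressure acts on the annular area (bore minus rod).
F = P × A_ann

F ≈ 506 kN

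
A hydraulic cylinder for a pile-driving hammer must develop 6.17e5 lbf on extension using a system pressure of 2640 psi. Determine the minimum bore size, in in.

D ≈ 17.3 in

Extension force acts on the full piston face: F = P × (π/4)D².
D = √(4F / (πP)) = √(4 × 6.17e5 lbf / (π × 2640 psi))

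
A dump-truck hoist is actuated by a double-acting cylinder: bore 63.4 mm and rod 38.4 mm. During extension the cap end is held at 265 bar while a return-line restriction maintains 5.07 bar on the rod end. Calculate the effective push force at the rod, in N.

Cap-side area A_cap = π/4 × (63.4 mm)² = 3157 mm^2
Rod-side annular area A_ann = π/4 × (63.4² − 38.4²) = 1999 mm^2
Net thrust = P_cap·A_cap − P_rod·A_ann = 83660 N − 1013 N

F ≈ 82600 N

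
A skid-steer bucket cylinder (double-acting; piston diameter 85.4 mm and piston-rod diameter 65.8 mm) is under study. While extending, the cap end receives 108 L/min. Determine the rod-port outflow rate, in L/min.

Q_out ≈ 43.9 L/min

Cap-side area A_cap = π/4 × (85.4 mm)² = 5728 mm^2
Rod-side annular area A_ann = π/4 × (85.4² − 65.8²) = 2328 mm^2
Piston speed v = Q_in/A_cap; rod-end outflow Q_out = v × A_ann = Q_in × A_ann/A_cap.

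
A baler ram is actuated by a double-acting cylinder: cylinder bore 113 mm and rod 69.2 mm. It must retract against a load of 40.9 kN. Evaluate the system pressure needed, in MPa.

P ≈ 6.53 MPa

Rod-side annular area A_ann = π/4 × (113² − 69.2²) = 6268 mm^2
Retraction: pressure acts on the annular area.
P = F / A = 40.9 kN / A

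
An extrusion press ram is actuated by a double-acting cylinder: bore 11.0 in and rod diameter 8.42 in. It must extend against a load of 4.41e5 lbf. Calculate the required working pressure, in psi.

P ≈ 4640 psi

Cap-side area A_cap = π/4 × (11.0 in)² = 95.03 in^2
P = F / A = 4.41e5 lbf / A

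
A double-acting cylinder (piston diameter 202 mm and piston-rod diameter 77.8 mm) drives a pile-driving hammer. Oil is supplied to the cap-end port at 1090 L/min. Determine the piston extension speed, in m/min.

Cap-side area A_cap = π/4 × (202 mm)² = 32050 mm^2
v = Q / A

v ≈ 34.0 m/min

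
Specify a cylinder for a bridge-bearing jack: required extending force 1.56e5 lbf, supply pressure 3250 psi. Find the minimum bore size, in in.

D ≈ 7.82 in

Extension force acts on the full piston face: F = P × (π/4)D².
D = √(4F / (πP)) = √(4 × 1.56e5 lbf / (π × 3250 psi))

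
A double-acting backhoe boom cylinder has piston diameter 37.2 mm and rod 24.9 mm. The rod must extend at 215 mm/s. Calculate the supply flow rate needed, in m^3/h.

Cap-side area A_cap = π/4 × (37.2 mm)² = 1087 mm^2
Q = A × v

Q ≈ 0.841 m^3/h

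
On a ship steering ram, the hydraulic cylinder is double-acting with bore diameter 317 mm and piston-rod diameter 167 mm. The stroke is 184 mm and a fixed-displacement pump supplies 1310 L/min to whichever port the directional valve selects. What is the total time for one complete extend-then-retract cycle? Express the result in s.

t ≈ 1.15 s

Cap-side area A_cap = π/4 × (317 mm)² = 78920 mm^2
Rod-side annular area A_ann = π/4 × (317² − 167²) = 57020 mm^2
t_ext = A_cap·L/Q = 0.6651 s
t_ret = A_ann·L/Q = 0.4805 s
t_cycle = t_ext + t_ret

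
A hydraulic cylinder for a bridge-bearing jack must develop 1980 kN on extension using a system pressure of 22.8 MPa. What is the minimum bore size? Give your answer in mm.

Extension force acts on the full piston face: F = P × (π/4)D².
D = √(4F / (πP)) = √(4 × 1980 kN / (π × 22.8 MPa))

D ≈ 333 mm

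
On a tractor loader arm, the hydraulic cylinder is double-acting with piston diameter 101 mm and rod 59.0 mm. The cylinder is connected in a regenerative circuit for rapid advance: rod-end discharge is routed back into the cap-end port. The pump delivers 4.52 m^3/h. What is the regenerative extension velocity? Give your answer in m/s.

In regeneration the rod-end outflow joins the pump flow into the cap end, so the net volume the pump must supply per unit advance equals the rod cross-section area.
Rod cross-section A_rod = π/4 × (59.0 mm)² = 2734 mm^2
v = Q_pump / A_rod

v ≈ 0.459 m/s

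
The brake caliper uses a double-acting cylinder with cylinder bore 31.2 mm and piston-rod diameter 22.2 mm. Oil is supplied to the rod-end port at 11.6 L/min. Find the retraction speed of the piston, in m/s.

v ≈ 0.512 m/s

Rod-side annular area A_ann = π/4 × (31.2² − 22.2²) = 377.5 mm^2
Flow into the rod-end port fills the annular volume.
v = Q / A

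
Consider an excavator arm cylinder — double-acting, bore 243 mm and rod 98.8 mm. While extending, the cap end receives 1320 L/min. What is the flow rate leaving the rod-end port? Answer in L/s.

Q_out ≈ 18.4 L/s

Cap-side area A_cap = π/4 × (243 mm)² = 46380 mm^2
Rod-side annular area A_ann = π/4 × (243² − 98.8²) = 38710 mm^2
Piston speed v = Q_in/A_cap; rod-end outflow Q_out = v × A_ann = Q_in × A_ann/A_cap.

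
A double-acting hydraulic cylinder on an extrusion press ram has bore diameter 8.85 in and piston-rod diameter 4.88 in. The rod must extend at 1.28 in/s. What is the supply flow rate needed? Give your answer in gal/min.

Cap-side area A_cap = π/4 × (8.85 in)² = 61.51 in^2
Q = A × v

Q ≈ 20.5 gal/min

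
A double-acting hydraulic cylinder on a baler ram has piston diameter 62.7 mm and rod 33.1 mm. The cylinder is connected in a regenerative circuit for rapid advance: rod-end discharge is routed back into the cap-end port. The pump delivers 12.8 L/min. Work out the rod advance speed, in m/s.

v ≈ 0.248 m/s

In regeneration the rod-end outflow joins the pump flow into the cap end, so the net volume the pump must supply per unit advance equals the rod cross-section area.
Rod cross-section A_rod = π/4 × (33.1 mm)² = 860.5 mm^2
v = Q_pump / A_rod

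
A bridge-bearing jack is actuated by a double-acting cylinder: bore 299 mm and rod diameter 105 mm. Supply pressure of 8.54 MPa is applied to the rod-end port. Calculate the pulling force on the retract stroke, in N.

F ≈ 5.26e5 N

Rod-side annular area A_ann = π/4 × (299² − 105²) = 61560 mm^2
On retraction the pressure acts on the annular area (bore minus rod).
F = P × A_ann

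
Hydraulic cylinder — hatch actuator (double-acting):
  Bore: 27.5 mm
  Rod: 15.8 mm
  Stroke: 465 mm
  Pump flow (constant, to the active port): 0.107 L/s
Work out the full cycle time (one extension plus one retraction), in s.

Cap-side area A_cap = π/4 × (27.5 mm)² = 594.0 mm^2
Rod-side annular area A_ann = π/4 × (27.5² − 15.8²) = 397.9 mm^2
t_ext = A_cap·L/Q = 2.581 s
t_ret = A_ann·L/Q = 1.729 s
t_cycle = t_ext + t_ret

t ≈ 4.31 s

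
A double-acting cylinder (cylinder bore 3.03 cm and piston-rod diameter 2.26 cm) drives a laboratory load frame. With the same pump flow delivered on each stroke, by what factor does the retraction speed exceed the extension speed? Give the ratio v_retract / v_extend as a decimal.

v_ret/v_ext ≈ 2.25

Cap-side area A_cap = π/4 × (3.03 cm)² = 7.211 cm^2
Rod-side annular area A_ann = π/4 × (3.03² − 2.26²) = 3.199 cm^2
For equal Q, v ∝ 1/A, so v_ret/v_ext = A_cap/A_ann.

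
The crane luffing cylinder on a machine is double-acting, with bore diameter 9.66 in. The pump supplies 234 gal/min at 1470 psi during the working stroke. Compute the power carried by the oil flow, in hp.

W ≈ 201 hp

Hydraulic power = P × Q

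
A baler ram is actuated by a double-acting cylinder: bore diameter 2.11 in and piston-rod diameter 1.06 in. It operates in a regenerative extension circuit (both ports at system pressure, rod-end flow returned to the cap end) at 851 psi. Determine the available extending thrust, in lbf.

With equal pressure on both faces, forces on the annular region cancel; the net push is pressure × rod cross-section.
Rod cross-section A_rod = π/4 × (1.06 in)² = 0.8825 in^2
F = P × A_rod

F ≈ 751 lbf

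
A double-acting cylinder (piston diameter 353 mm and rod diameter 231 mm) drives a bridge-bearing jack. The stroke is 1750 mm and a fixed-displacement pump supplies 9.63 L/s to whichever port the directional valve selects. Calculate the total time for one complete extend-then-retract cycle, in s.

t ≈ 28.0 s

Cap-side area A_cap = π/4 × (353 mm)² = 97870 mm^2
Rod-side annular area A_ann = π/4 × (353² − 231²) = 55960 mm^2
t_ext = A_cap·L/Q = 17.78 s
t_ret = A_ann·L/Q = 10.17 s
t_cycle = t_ext + t_ret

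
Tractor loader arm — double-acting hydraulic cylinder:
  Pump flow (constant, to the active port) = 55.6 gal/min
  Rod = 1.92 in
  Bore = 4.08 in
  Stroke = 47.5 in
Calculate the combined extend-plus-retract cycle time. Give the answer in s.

Cap-side area A_cap = π/4 × (4.08 in)² = 13.07 in^2
Rod-side annular area A_ann = π/4 × (4.08² − 1.92²) = 10.18 in^2
t_ext = A_cap·L/Q = 2.901 s
t_ret = A_ann·L/Q = 2.259 s
t_cycle = t_ext + t_ret

t ≈ 5.16 s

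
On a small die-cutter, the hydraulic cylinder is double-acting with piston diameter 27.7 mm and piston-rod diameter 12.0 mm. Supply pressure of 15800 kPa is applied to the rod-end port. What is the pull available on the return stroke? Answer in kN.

F ≈ 7.73 kN

Rod-side annular area A_ann = π/4 × (27.7² − 12.0²) = 489.5 mm^2
On retraction the pressure acts on the annular area (bore minus rod).
F = P × A_ann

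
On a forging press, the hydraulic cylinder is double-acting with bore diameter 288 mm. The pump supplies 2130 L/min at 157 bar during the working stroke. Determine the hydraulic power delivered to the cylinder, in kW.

Hydraulic power = P × Q

W ≈ 557 kW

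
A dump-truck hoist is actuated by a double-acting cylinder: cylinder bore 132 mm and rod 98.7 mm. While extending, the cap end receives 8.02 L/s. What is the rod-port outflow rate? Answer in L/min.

Cap-side area A_cap = π/4 × (132 mm)² = 13680 mm^2
Rod-side annular area A_ann = π/4 × (132² − 98.7²) = 6034 mm^2
Piston speed v = Q_in/A_cap; rod-end outflow Q_out = v × A_ann = Q_in × A_ann/A_cap.

Q_out ≈ 212 L/min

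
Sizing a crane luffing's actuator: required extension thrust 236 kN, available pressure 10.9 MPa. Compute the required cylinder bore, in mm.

Extension force acts on the full piston face: F = P × (π/4)D².
D = √(4F / (πP)) = √(4 × 236 kN / (π × 10.9 MPa))

D ≈ 166 mm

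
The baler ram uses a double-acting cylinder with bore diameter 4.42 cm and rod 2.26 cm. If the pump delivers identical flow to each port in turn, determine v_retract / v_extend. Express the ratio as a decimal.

v_ret/v_ext ≈ 1.35

Cap-side area A_cap = π/4 × (4.42 cm)² = 15.34 cm^2
Rod-side annular area A_ann = π/4 × (4.42² − 2.26²) = 11.33 cm^2
For equal Q, v ∝ 1/A, so v_ret/v_ext = A_cap/A_ann.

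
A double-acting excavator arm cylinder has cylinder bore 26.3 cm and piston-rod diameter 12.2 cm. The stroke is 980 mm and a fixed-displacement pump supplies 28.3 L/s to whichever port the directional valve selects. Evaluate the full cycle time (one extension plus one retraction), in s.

Cap-side area A_cap = π/4 × (26.3 cm)² = 543.3 cm^2
Rod-side annular area A_ann = π/4 × (26.3² − 12.2²) = 426.4 cm^2
t_ext = A_cap·L/Q = 1.881 s
t_ret = A_ann·L/Q = 1.476 s
t_cycle = t_ext + t_ret

t ≈ 3.36 s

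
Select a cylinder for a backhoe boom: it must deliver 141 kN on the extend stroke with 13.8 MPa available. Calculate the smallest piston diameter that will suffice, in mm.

D ≈ 114 mm

Extension force acts on the full piston face: F = P × (π/4)D².
D = √(4F / (πP)) = √(4 × 141 kN / (π × 13.8 MPa))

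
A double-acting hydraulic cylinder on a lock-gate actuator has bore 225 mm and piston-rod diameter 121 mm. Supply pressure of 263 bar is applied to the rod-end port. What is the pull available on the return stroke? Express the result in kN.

F ≈ 743 kN

Rod-side annular area A_ann = π/4 × (225² − 121²) = 28260 mm^2
On retraction the pressure acts on the annular area (bore minus rod).
F = P × A_ann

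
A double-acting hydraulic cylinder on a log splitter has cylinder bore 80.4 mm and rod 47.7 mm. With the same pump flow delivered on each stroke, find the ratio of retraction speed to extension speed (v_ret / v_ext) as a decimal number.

v_ret/v_ext ≈ 1.54

Cap-side area A_cap = π/4 × (80.4 mm)² = 5077 mm^2
Rod-side annular area A_ann = π/4 × (80.4² − 47.7²) = 3290 mm^2
For equal Q, v ∝ 1/A, so v_ret/v_ext = A_cap/A_ann.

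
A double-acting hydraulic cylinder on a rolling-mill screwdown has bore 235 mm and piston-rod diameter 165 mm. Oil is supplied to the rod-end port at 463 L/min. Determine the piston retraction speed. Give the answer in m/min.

v ≈ 21.1 m/min

Rod-side annular area A_ann = π/4 × (235² − 165²) = 21990 mm^2
Flow into the rod-end port fills the annular volume.
v = Q / A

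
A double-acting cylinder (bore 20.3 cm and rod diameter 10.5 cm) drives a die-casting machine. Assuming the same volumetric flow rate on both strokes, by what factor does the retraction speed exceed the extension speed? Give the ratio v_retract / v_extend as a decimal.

Cap-side area A_cap = π/4 × (20.3 cm)² = 323.7 cm^2
Rod-side annular area A_ann = π/4 × (20.3² − 10.5²) = 237.1 cm^2
For equal Q, v ∝ 1/A, so v_ret/v_ext = A_cap/A_ann.

v_ret/v_ext ≈ 1.37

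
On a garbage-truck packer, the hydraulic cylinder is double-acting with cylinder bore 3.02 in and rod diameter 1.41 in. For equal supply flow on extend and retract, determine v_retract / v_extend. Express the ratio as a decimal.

v_ret/v_ext ≈ 1.28

Cap-side area A_cap = π/4 × (3.02 in)² = 7.163 in^2
Rod-side annular area A_ann = π/4 × (3.02² − 1.41²) = 5.602 in^2
For equal Q, v ∝ 1/A, so v_ret/v_ext = A_cap/A_ann.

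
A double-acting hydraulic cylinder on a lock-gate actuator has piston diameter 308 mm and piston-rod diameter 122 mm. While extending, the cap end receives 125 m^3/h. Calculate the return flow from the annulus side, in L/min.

Cap-side area A_cap = π/4 × (308 mm)² = 74510 mm^2
Rod-side annular area A_ann = π/4 × (308² − 122²) = 62820 mm^2
Piston speed v = Q_in/A_cap; rod-end outflow Q_out = v × A_ann = Q_in × A_ann/A_cap.

Q_out ≈ 1760 L/min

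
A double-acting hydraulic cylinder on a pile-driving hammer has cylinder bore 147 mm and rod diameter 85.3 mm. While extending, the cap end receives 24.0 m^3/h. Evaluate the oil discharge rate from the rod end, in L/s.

Cap-side area A_cap = π/4 × (147 mm)² = 16970 mm^2
Rod-side annular area A_ann = π/4 × (147² − 85.3²) = 11260 mm^2
Piston speed v = Q_in/A_cap; rod-end outflow Q_out = v × A_ann = Q_in × A_ann/A_cap.

Q_out ≈ 4.42 L/s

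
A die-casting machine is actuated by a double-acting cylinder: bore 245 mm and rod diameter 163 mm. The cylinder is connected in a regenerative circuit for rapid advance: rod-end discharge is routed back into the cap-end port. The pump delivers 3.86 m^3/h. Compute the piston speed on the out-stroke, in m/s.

v ≈ 0.0514 m/s

In regeneration the rod-end outflow joins the pump flow into the cap end, so the net volume the pump must supply per unit advance equals the rod cross-section area.
Rod cross-section A_rod = π/4 × (163 mm)² = 20870 mm^2
v = Q_pump / A_rod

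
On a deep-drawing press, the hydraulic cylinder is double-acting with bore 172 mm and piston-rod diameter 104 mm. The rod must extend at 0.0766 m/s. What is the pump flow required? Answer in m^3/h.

Cap-side area A_cap = π/4 × (172 mm)² = 23240 mm^2
Q = A × v

Q ≈ 6.41 m^3/h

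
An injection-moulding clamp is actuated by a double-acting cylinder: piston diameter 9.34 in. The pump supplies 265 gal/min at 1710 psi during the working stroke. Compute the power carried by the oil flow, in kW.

W ≈ 197 kW

Hydraulic power = P × Q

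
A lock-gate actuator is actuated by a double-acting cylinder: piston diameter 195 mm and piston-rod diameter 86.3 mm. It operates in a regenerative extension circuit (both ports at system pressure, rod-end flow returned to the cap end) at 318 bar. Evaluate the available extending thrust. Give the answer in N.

With equal pressure on both faces, forces on the annular region cancel; the net push is pressure × rod cross-section.
Rod cross-section A_rod = π/4 × (86.3 mm)² = 5849 mm^2
F = P × A_rod

F ≈ 1.86e5 N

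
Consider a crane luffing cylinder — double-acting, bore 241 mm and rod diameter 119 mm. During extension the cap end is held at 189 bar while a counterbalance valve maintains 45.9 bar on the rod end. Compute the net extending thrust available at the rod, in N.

F ≈ 7.04e5 N

Cap-side area A_cap = π/4 × (241 mm)² = 45620 mm^2
Rod-side annular area A_ann = π/4 × (241² − 119²) = 34490 mm^2
Net thrust = P_cap·A_cap − P_rod·A_ann = 8.622e5 N − 1.583e5 N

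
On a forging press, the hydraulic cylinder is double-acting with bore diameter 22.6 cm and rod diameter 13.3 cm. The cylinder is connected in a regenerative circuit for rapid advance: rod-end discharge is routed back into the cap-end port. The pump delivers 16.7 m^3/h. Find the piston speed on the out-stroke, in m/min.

v ≈ 20.0 m/min

In regeneration the rod-end outflow joins the pump flow into the cap end, so the net volume the pump must supply per unit advance equals the rod cross-section area.
Rod cross-section A_rod = π/4 × (13.3 cm)² = 138.9 cm^2
v = Q_pump / A_rod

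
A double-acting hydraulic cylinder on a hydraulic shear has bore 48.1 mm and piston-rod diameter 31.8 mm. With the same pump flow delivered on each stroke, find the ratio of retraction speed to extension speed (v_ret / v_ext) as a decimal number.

Cap-side area A_cap = π/4 × (48.1 mm)² = 1817 mm^2
Rod-side annular area A_ann = π/4 × (48.1² − 31.8²) = 1023 mm^2
For equal Q, v ∝ 1/A, so v_ret/v_ext = A_cap/A_ann.

v_ret/v_ext ≈ 1.78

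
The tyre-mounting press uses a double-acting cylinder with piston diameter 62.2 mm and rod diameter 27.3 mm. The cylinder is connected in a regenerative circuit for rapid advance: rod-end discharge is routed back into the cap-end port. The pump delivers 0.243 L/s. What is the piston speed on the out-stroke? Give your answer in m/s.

v ≈ 0.415 m/s

In regeneration the rod-end outflow joins the pump flow into the cap end, so the net volume the pump must supply per unit advance equals the rod cross-section area.
Rod cross-section A_rod = π/4 × (27.3 mm)² = 585.3 mm^2
v = Q_pump / A_rod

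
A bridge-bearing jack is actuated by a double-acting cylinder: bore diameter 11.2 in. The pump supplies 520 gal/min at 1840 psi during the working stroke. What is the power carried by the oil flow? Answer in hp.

Hydraulic power = P × Q

W ≈ 558 hp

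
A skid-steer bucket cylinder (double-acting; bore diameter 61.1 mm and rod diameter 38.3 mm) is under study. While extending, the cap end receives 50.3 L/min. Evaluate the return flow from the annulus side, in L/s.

Cap-side area A_cap = π/4 × (61.1 mm)² = 2932 mm^2
Rod-side annular area A_ann = π/4 × (61.1² − 38.3²) = 1780 mm^2
Piston speed v = Q_in/A_cap; rod-end outflow Q_out = v × A_ann = Q_in × A_ann/A_cap.

Q_out ≈ 0.509 L/s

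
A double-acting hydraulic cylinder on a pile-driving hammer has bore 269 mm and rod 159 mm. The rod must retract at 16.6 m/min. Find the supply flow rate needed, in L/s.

Q ≈ 10.2 L/s

Rod-side annular area A_ann = π/4 × (269² − 159²) = 36980 mm^2
Q = A × v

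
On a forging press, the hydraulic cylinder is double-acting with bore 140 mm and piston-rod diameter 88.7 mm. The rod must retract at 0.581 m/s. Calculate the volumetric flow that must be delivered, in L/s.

Q ≈ 5.35 L/s

Rod-side annular area A_ann = π/4 × (140² − 88.7²) = 9215 mm^2
Q = A × v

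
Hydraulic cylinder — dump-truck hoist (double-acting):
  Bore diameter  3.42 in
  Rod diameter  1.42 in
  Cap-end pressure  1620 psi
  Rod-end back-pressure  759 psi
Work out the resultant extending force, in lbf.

F ≈ 9110 lbf

Cap-side area A_cap = π/4 × (3.42 in)² = 9.186 in^2
Rod-side annular area A_ann = π/4 × (3.42² − 1.42²) = 7.603 in^2
Net thrust = P_cap·A_cap − P_rod·A_ann = 14880 lbf − 5770 lbf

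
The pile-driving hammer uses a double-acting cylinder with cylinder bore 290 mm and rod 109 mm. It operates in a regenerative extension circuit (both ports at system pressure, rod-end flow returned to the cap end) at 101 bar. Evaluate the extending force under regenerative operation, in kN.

F ≈ 94.2 kN

With equal pressure on both faces, forces on the annular region cancel; the net push is pressure × rod cross-section.
Rod cross-section A_rod = π/4 × (109 mm)² = 9331 mm^2
F = P × A_rod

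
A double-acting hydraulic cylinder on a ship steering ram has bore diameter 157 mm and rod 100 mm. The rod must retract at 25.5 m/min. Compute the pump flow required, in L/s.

Q ≈ 4.89 L/s

Rod-side annular area A_ann = π/4 × (157² − 100²) = 11510 mm^2
Q = A × v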